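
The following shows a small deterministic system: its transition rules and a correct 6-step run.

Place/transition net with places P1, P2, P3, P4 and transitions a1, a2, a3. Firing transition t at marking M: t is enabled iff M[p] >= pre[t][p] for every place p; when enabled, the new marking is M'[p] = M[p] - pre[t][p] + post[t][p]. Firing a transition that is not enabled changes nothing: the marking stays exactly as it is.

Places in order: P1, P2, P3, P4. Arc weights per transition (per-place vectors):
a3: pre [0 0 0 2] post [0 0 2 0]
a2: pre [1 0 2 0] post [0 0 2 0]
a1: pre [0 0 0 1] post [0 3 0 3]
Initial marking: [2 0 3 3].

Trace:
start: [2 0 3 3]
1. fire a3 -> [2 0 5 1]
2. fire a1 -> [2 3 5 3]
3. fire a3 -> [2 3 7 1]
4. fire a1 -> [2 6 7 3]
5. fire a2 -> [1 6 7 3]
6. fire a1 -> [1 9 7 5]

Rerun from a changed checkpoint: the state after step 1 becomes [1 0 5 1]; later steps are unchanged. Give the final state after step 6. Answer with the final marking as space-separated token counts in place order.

state after step 1 := [1 0 5 1]
2. fire a1 -> [1 3 5 3]
3. fire a3 -> [1 3 7 1]
4. fire a1 -> [1 6 7 3]
5. fire a2 -> [0 6 7 3]
6. fire a1 -> [0 9 7 5]

0 9 7 5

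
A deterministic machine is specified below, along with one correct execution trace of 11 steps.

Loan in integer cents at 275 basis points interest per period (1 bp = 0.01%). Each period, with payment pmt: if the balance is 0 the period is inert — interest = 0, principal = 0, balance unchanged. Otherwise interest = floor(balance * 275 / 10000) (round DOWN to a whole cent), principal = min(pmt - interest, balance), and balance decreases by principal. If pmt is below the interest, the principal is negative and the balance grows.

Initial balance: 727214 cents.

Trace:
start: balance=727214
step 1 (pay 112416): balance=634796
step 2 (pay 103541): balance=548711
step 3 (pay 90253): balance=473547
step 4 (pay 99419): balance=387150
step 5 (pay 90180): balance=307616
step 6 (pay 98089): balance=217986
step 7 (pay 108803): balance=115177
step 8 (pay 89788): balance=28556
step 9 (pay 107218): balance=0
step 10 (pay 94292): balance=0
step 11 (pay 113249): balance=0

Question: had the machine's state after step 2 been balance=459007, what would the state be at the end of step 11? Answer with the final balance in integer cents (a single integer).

0

state after step 2 := balance=459007
step 3 (pay 90253): balance=381376
step 4 (pay 99419): balance=292444
step 5 (pay 90180): balance=210306
step 6 (pay 98089): balance=118000
step 7 (pay 108803): balance=12442
step 8 (pay 89788): balance=0
step 9 (pay 107218): balance=0
step 10 (pay 94292): balance=0
step 11 (pay 113249): balance=0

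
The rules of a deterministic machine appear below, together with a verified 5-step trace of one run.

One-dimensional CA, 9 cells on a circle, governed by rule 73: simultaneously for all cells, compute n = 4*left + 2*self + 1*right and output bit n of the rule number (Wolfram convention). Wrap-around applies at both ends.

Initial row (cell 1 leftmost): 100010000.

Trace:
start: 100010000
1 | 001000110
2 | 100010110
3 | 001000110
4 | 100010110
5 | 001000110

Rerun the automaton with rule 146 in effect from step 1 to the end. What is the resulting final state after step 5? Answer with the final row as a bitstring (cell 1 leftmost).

(re-executing steps 1..5 under rule 146; state before step 1: 100010000)
1 | 010101001
2 | 000000110
3 | 000001001
4 | 100010110
5 | 010100000

010100000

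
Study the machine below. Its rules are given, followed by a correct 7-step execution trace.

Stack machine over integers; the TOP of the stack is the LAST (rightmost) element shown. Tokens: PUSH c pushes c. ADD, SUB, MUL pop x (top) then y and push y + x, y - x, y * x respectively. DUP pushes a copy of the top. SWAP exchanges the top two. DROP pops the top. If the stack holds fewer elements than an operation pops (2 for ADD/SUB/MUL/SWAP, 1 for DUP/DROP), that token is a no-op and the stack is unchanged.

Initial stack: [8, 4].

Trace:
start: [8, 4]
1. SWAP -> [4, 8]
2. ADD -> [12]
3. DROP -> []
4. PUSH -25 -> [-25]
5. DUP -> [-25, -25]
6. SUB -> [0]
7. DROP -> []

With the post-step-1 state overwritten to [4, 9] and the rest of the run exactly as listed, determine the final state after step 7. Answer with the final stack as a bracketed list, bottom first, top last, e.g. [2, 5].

state after step 1 := [4, 9]
2. ADD -> [13]
3. DROP -> []
4. PUSH -25 -> [-25]
5. DUP -> [-25, -25]
6. SUB -> [0]
7. DROP -> []

[]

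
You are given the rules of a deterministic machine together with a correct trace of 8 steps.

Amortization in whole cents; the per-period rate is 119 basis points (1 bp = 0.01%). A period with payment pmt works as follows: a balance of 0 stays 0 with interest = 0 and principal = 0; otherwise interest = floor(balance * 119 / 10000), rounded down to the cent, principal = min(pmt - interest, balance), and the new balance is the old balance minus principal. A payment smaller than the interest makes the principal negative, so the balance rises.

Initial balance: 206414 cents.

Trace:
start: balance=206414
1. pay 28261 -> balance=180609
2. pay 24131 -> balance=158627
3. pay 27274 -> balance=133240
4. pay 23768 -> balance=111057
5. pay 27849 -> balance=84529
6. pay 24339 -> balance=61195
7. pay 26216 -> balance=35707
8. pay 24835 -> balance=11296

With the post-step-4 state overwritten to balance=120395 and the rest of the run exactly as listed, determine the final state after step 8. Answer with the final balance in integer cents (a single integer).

state after step 4 := balance=120395
5. pay 27849 -> balance=93978
6. pay 24339 -> balance=70757
7. pay 26216 -> balance=45383
8. pay 24835 -> balance=21088

21088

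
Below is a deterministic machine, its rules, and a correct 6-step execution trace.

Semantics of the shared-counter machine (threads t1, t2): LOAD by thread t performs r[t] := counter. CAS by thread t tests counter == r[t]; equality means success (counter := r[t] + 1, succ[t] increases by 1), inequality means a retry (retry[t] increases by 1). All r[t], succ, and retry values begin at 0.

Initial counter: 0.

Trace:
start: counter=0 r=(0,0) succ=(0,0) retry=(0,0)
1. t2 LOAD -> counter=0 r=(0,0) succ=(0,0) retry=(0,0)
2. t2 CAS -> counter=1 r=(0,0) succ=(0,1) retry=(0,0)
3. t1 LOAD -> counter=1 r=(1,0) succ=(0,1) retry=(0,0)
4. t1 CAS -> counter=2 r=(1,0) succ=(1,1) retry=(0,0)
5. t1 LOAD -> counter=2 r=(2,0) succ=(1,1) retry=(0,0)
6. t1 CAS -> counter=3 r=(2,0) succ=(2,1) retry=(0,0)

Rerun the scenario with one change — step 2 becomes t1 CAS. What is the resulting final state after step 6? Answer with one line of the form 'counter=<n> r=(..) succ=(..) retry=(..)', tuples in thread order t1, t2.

counter=3 r=(2,0) succ=(3,0) retry=(0,0)

(re-executing from step 2 with the substitution; state before step 2: counter=0 r=(0,0) succ=(0,0) retry=(0,0))
2. t1 CAS -> counter=1 r=(0,0) succ=(1,0) retry=(0,0)
3. t1 LOAD -> counter=1 r=(1,0) succ=(1,0) retry=(0,0)
4. t1 CAS -> counter=2 r=(1,0) succ=(2,0) retry=(0,0)
5. t1 LOAD -> counter=2 r=(2,0) succ=(2,0) retry=(0,0)
6. t1 CAS -> counter=3 r=(2,0) succ=(3,0) retry=(0,0)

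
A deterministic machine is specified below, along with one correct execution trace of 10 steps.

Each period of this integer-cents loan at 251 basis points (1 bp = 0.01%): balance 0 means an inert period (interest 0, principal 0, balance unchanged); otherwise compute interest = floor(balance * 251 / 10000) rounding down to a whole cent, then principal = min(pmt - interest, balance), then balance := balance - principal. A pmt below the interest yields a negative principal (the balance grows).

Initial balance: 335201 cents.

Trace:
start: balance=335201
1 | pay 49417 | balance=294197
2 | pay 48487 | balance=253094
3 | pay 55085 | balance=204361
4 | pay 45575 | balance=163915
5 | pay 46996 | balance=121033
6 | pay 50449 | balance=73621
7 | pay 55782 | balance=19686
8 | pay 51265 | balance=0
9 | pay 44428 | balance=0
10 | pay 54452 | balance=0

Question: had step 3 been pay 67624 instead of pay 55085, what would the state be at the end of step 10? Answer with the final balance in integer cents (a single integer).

0

(re-executing from step 3 with the substitution; state before step 3: balance=253094)
3 | pay 67624 | balance=191822
4 | pay 45575 | balance=151061
5 | pay 46996 | balance=107856
6 | pay 50449 | balance=60114
7 | pay 55782 | balance=5840
8 | pay 51265 | balance=0
9 | pay 44428 | balance=0
10 | pay 54452 | balance=0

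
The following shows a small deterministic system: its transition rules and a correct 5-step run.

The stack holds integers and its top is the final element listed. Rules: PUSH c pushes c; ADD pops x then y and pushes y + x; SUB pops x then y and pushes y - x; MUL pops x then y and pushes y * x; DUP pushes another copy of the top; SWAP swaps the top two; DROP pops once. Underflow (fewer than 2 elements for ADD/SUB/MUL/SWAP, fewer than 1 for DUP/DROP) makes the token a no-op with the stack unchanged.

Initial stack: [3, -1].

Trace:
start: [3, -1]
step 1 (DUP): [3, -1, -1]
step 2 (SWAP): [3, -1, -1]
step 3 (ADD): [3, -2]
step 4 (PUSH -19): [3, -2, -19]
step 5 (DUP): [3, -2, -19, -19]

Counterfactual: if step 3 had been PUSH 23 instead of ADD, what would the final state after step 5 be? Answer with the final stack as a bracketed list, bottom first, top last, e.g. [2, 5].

[3, -1, -1, 23, -19, -19]

(re-executing from step 3 with the substitution; state before step 3: [3, -1, -1])
step 3 (PUSH 23): [3, -1, -1, 23]
step 4 (PUSH -19): [3, -1, -1, 23, -19]
step 5 (DUP): [3, -1, -1, 23, -19, -19]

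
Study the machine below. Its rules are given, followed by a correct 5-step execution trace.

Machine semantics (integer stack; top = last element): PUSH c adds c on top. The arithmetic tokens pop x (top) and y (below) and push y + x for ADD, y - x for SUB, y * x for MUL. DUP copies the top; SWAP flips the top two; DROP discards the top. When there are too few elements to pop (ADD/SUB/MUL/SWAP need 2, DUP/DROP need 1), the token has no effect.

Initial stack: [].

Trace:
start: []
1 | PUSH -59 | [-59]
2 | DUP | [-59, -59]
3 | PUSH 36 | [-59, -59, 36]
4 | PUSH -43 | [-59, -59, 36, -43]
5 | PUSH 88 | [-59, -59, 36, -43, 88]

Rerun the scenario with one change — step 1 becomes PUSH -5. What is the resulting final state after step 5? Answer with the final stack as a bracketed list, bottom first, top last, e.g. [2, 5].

[-5, -5, 36, -43, 88]

(re-executing from step 1 with the substitution; state before step 1: [])
1 | PUSH -5 | [-5]
2 | DUP | [-5, -5]
3 | PUSH 36 | [-5, -5, 36]
4 | PUSH -43 | [-5, -5, 36, -43]
5 | PUSH 88 | [-5, -5, 36, -43, 88]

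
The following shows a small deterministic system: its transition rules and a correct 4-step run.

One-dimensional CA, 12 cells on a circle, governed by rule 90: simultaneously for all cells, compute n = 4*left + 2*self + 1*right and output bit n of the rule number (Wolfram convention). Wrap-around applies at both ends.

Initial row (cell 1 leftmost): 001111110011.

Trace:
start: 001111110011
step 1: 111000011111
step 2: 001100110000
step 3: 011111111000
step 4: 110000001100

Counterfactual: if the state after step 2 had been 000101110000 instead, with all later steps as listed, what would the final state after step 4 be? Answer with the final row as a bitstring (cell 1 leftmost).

010110011100

state after step 2 := 000101110000
step 3: 001001011000
step 4: 010110011100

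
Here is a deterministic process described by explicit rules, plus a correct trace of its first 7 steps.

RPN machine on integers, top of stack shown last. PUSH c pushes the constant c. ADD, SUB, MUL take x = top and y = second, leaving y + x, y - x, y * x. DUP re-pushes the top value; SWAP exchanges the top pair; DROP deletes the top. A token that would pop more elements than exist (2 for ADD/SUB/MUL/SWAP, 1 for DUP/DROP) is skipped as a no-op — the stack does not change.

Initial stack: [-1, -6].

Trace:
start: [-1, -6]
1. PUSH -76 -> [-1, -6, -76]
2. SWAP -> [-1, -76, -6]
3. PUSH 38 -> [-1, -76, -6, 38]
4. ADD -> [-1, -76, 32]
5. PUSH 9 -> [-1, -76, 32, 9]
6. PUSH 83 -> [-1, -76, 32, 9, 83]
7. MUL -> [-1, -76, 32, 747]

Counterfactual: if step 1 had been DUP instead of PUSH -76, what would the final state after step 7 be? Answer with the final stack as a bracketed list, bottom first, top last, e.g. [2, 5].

(re-executing from step 1 with the substitution; state before step 1: [-1, -6])
1. DUP -> [-1, -6, -6]
2. SWAP -> [-1, -6, -6]
3. PUSH 38 -> [-1, -6, -6, 38]
4. ADD -> [-1, -6, 32]
5. PUSH 9 -> [-1, -6, 32, 9]
6. PUSH 83 -> [-1, -6, 32, 9, 83]
7. MUL -> [-1, -6, 32, 747]

[-1, -6, 32, 747]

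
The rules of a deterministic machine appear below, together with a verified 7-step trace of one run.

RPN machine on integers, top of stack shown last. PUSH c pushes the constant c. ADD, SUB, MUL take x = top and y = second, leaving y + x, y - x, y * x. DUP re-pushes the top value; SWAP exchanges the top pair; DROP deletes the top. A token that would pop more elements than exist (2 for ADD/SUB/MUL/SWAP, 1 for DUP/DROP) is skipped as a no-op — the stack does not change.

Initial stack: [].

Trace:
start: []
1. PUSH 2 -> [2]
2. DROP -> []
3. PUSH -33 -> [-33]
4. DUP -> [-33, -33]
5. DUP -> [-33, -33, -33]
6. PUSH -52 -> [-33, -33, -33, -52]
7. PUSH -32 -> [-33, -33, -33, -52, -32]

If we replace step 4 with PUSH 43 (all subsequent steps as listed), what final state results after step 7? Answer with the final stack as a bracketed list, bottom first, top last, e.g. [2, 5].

(re-executing from step 4 with the substitution; state before step 4: [-33])
4. PUSH 43 -> [-33, 43]
5. DUP -> [-33, 43, 43]
6. PUSH -52 -> [-33, 43, 43, -52]
7. PUSH -32 -> [-33, 43, 43, -52, -32]

[-33, 43, 43, -52, -32]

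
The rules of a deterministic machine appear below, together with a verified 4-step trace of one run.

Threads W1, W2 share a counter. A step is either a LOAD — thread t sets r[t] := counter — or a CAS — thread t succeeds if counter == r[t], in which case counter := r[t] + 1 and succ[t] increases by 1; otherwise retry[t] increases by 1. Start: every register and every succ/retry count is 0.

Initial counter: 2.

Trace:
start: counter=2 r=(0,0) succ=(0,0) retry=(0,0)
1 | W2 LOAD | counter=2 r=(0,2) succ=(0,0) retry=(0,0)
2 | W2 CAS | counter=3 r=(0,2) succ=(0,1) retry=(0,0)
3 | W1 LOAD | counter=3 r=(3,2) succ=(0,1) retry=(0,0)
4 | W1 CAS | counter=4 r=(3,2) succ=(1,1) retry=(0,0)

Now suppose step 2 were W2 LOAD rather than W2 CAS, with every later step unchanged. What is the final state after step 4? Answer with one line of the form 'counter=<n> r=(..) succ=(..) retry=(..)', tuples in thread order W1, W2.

(re-executing from step 2 with the substitution; state before step 2: counter=2 r=(0,2) succ=(0,0) retry=(0,0))
2 | W2 LOAD | counter=2 r=(0,2) succ=(0,0) retry=(0,0)
3 | W1 LOAD | counter=2 r=(2,2) succ=(0,0) retry=(0,0)
4 | W1 CAS | counter=3 r=(2,2) succ=(1,0) retry=(0,0)

counter=3 r=(2,2) succ=(1,0) retry=(0,0)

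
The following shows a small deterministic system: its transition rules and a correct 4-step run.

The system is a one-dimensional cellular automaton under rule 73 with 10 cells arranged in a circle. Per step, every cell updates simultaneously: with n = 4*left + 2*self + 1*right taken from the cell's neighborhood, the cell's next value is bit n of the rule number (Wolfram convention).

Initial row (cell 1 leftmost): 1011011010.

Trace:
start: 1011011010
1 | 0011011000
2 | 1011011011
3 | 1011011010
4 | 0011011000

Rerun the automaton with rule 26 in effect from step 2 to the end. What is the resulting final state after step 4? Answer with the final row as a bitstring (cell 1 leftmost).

(re-executing steps 2..4 under rule 26; state before step 2: 0011011000)
2 | 0110010100
3 | 1101100010
4 | 1001010100

1001010100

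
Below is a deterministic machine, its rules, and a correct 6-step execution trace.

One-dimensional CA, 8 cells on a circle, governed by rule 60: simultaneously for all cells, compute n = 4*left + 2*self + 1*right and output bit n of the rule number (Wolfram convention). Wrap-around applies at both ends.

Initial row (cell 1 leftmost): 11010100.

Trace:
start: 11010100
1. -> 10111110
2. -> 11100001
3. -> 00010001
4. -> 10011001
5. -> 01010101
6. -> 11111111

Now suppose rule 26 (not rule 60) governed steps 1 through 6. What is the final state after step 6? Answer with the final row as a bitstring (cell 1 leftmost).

(re-executing steps 1..6 under rule 26; state before step 1: 11010100)
1. -> 10000011
2. -> 01000110
3. -> 10101101
4. -> 00001001
5. -> 10010110
6. -> 01100100

01100100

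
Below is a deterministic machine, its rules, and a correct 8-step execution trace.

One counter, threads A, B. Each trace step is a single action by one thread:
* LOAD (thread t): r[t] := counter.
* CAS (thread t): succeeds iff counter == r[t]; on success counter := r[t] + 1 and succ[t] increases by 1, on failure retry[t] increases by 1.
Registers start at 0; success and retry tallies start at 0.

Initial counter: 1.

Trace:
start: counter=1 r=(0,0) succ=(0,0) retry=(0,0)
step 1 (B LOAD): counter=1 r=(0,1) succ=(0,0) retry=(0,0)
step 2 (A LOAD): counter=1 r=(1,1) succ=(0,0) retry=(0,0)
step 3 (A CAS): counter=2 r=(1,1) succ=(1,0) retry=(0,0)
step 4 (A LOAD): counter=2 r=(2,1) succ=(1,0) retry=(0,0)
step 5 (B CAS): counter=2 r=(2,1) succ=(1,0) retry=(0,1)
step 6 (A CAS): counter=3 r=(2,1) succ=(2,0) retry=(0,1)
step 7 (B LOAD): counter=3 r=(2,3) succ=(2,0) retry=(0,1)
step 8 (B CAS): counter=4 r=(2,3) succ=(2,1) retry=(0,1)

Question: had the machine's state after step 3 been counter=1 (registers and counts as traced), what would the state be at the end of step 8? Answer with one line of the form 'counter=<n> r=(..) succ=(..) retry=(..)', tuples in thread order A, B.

state after step 3 := counter=1 r=(1,1) succ=(1,0) retry=(0,0)
step 4 (A LOAD): counter=1 r=(1,1) succ=(1,0) retry=(0,0)
step 5 (B CAS): counter=2 r=(1,1) succ=(1,1) retry=(0,0)
step 6 (A CAS): counter=2 r=(1,1) succ=(1,1) retry=(1,0)
step 7 (B LOAD): counter=2 r=(1,2) succ=(1,1) retry=(1,0)
step 8 (B CAS): counter=3 r=(1,2) succ=(1,2) retry=(1,0)

counter=3 r=(1,2) succ=(1,2) retry=(1,0)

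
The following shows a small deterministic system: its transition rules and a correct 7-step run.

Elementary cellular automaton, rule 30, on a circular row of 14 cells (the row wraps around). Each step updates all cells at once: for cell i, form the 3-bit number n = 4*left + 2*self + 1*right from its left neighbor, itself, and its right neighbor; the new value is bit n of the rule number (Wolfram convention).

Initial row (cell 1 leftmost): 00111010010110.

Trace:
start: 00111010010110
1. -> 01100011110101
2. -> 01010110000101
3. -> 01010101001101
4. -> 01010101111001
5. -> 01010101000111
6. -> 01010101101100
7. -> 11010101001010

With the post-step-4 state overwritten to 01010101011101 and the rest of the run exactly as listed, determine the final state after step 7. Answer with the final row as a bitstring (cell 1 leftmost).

01010101010010

state after step 4 := 01010101011101
5. -> 01010101010001
6. -> 01010101011011
7. -> 01010101010010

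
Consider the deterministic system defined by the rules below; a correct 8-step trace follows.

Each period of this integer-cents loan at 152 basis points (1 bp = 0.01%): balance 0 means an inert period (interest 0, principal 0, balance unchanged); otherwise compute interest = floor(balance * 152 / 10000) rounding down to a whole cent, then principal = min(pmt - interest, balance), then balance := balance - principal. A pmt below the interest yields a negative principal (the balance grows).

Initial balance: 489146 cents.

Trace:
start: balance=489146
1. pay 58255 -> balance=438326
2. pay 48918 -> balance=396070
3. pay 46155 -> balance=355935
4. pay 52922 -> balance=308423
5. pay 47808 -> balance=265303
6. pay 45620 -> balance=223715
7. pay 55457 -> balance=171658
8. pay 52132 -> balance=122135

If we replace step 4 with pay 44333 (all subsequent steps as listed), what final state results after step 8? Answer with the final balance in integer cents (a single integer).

(re-executing from step 4 with the substitution; state before step 4: balance=355935)
4. pay 44333 -> balance=317012
5. pay 47808 -> balance=274022
6. pay 45620 -> balance=232567
7. pay 55457 -> balance=180645
8. pay 52132 -> balance=131258

131258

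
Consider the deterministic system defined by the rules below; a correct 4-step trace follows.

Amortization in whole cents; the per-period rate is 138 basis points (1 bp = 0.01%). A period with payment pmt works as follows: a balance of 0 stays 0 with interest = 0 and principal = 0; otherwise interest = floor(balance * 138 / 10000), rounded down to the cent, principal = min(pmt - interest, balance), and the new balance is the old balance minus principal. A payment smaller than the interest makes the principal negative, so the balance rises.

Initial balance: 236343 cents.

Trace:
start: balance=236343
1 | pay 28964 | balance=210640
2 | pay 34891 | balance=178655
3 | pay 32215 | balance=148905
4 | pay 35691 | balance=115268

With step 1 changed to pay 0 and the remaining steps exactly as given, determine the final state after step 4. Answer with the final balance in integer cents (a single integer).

145448

(re-executing from step 1 with the substitution; state before step 1: balance=236343)
1 | pay 0 | balance=239604
2 | pay 34891 | balance=208019
3 | pay 32215 | balance=178674
4 | pay 35691 | balance=145448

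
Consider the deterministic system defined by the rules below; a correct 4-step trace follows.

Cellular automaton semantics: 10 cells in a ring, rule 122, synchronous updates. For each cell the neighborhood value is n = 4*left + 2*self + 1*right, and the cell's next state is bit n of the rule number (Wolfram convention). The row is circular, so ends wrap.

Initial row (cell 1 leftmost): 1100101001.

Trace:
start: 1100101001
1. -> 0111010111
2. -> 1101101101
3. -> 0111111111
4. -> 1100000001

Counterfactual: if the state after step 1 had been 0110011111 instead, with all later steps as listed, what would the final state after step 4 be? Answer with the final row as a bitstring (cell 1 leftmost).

state after step 1 := 0110011111
2. -> 1111110001
3. -> 0000011011
4. -> 1000111111

1000111111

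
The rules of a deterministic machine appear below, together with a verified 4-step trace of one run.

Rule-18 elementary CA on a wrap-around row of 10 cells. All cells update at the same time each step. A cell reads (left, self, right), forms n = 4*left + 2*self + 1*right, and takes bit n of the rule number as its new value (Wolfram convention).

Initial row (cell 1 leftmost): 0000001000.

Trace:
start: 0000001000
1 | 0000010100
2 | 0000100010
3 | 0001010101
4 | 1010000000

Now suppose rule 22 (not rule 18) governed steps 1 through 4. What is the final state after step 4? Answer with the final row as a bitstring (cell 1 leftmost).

1010000000

(re-executing steps 1..4 under rule 22; state before step 1: 0000001000)
1 | 0000011100
2 | 0000100010
3 | 0001110111
4 | 1010000000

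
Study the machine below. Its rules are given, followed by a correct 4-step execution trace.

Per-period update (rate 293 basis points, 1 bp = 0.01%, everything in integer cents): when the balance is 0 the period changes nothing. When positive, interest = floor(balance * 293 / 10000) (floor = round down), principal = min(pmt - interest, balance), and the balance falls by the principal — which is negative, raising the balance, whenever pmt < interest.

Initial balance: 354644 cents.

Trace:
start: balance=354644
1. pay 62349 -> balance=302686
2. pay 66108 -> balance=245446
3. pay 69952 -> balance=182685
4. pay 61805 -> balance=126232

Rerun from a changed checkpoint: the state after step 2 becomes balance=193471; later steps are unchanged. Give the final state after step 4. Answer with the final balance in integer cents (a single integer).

71167

state after step 2 := balance=193471
3. pay 69952 -> balance=129187
4. pay 61805 -> balance=71167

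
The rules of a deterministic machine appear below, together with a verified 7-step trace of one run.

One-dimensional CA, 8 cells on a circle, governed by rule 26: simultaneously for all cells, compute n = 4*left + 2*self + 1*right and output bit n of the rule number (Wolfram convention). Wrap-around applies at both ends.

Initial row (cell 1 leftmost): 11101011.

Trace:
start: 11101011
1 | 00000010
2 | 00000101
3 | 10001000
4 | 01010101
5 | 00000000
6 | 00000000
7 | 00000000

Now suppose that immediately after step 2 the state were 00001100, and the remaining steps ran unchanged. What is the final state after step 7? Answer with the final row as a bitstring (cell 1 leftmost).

state after step 2 := 00001100
3 | 00011010
4 | 00110001
5 | 11101010
6 | 10000000
7 | 01000001

01000001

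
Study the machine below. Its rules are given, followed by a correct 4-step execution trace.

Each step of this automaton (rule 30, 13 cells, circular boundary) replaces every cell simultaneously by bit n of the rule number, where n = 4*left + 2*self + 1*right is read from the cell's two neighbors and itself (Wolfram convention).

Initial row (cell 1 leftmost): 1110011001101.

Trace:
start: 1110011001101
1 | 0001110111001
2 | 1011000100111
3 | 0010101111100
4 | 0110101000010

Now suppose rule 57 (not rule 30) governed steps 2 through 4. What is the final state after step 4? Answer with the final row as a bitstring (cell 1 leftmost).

0101010101001

(re-executing steps 2..4 under rule 57; state before step 2: 0001110111001)
2 | 1101001100100
3 | 1010101010010
4 | 0101010101001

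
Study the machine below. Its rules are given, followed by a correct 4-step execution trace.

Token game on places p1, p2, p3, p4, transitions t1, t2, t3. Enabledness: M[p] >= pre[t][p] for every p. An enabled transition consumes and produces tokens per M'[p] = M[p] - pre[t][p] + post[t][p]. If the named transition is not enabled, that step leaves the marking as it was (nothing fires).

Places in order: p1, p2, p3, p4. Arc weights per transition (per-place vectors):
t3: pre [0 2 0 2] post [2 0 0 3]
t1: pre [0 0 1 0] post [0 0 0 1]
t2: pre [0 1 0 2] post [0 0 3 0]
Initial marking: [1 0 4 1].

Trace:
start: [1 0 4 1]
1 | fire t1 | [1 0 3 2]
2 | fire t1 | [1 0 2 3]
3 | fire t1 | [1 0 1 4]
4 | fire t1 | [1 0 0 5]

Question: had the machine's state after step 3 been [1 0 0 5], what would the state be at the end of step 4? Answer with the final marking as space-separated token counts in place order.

state after step 3 := [1 0 0 5]
4 | fire t1 | [1 0 0 5]

1 0 0 5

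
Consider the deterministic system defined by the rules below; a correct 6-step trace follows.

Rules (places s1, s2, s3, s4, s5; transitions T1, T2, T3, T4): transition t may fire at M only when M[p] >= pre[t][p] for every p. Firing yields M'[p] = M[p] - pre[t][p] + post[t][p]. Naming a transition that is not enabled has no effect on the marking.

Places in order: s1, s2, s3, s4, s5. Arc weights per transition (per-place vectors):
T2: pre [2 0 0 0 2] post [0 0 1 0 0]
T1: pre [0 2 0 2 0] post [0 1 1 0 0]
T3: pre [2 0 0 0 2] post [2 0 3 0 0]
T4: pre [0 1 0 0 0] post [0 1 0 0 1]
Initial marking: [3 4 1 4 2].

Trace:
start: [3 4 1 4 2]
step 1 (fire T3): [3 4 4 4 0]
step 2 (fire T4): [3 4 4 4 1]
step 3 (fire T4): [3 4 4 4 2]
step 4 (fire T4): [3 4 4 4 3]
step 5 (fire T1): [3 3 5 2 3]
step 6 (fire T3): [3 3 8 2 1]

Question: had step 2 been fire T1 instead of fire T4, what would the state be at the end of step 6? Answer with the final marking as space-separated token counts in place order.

3 2 9 0 0

(re-executing from step 2 with the substitution; state before step 2: [3 4 4 4 0])
step 2 (fire T1): [3 3 5 2 0]
step 3 (fire T4): [3 3 5 2 1]
step 4 (fire T4): [3 3 5 2 2]
step 5 (fire T1): [3 2 6 0 2]
step 6 (fire T3): [3 2 9 0 0]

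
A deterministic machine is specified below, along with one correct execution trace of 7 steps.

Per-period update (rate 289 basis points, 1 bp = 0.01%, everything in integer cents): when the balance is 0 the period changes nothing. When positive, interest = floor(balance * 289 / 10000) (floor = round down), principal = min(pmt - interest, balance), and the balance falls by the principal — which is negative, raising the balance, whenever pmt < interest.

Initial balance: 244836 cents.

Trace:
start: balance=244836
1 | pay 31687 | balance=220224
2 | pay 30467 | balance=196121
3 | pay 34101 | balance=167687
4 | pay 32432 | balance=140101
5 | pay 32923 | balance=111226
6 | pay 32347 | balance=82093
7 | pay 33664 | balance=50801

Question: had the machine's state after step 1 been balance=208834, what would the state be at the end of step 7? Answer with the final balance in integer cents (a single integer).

state after step 1 := balance=208834
2 | pay 30467 | balance=184402
3 | pay 34101 | balance=155630
4 | pay 32432 | balance=127695
5 | pay 32923 | balance=98462
6 | pay 32347 | balance=68960
7 | pay 33664 | balance=37288

37288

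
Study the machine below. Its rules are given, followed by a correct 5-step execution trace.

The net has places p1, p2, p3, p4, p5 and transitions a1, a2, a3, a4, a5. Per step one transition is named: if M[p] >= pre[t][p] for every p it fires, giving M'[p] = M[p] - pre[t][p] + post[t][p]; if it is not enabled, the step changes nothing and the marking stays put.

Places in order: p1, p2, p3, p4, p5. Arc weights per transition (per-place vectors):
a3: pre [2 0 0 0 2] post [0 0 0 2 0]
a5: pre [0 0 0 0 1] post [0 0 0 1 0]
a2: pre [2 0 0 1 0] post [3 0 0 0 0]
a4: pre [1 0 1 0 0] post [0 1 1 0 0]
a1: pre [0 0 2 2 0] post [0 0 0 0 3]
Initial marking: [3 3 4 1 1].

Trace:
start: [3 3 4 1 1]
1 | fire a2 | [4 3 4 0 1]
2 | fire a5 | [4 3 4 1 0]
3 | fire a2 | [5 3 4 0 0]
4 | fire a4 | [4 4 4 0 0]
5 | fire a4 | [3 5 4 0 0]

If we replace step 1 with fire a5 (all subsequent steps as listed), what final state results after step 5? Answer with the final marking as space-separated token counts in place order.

2 5 4 1 0

(re-executing from step 1 with the substitution; state before step 1: [3 3 4 1 1])
1 | fire a5 | [3 3 4 2 0]
2 | fire a5 | [3 3 4 2 0]
3 | fire a2 | [4 3 4 1 0]
4 | fire a4 | [3 4 4 1 0]
5 | fire a4 | [2 5 4 1 0]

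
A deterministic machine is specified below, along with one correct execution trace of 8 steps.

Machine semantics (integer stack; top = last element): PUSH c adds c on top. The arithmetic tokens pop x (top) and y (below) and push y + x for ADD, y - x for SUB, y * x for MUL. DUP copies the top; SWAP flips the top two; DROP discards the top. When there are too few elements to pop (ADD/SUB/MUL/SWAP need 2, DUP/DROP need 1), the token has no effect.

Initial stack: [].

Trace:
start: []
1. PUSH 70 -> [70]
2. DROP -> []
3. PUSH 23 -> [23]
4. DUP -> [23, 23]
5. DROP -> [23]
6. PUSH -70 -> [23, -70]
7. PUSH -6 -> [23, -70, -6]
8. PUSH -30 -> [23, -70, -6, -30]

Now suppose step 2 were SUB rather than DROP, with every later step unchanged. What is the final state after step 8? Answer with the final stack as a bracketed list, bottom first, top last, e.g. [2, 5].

(re-executing from step 2 with the substitution; state before step 2: [70])
2. SUB -> [70]
3. PUSH 23 -> [70, 23]
4. DUP -> [70, 23, 23]
5. DROP -> [70, 23]
6. PUSH -70 -> [70, 23, -70]
7. PUSH -6 -> [70, 23, -70, -6]
8. PUSH -30 -> [70, 23, -70, -6, -30]

[70, 23, -70, -6, -30]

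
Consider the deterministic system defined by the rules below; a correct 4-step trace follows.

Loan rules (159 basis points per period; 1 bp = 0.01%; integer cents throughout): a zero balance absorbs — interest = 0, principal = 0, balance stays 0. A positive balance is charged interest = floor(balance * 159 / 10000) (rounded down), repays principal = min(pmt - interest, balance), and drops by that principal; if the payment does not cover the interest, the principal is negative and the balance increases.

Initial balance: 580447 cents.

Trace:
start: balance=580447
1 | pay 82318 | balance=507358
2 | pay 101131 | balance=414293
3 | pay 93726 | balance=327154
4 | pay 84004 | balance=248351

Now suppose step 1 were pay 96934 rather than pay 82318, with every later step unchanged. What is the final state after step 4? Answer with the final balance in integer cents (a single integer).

233027

(re-executing from step 1 with the substitution; state before step 1: balance=580447)
1 | pay 96934 | balance=492742
2 | pay 101131 | balance=399445
3 | pay 93726 | balance=312070
4 | pay 84004 | balance=233027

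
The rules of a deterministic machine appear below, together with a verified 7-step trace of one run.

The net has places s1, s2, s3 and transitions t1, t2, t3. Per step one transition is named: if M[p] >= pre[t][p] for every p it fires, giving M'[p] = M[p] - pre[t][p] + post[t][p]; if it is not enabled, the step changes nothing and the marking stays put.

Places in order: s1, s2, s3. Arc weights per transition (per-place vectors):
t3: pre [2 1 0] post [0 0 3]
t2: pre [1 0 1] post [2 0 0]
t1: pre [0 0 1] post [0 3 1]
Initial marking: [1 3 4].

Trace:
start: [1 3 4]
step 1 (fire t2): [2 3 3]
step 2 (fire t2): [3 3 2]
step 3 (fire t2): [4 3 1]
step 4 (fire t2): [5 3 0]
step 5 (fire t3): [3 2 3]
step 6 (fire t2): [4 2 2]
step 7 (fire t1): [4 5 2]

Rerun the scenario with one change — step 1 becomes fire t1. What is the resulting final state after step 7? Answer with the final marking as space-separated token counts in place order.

3 8 3

(re-executing from step 1 with the substitution; state before step 1: [1 3 4])
step 1 (fire t1): [1 6 4]
step 2 (fire t2): [2 6 3]
step 3 (fire t2): [3 6 2]
step 4 (fire t2): [4 6 1]
step 5 (fire t3): [2 5 4]
step 6 (fire t2): [3 5 3]
step 7 (fire t1): [3 8 3]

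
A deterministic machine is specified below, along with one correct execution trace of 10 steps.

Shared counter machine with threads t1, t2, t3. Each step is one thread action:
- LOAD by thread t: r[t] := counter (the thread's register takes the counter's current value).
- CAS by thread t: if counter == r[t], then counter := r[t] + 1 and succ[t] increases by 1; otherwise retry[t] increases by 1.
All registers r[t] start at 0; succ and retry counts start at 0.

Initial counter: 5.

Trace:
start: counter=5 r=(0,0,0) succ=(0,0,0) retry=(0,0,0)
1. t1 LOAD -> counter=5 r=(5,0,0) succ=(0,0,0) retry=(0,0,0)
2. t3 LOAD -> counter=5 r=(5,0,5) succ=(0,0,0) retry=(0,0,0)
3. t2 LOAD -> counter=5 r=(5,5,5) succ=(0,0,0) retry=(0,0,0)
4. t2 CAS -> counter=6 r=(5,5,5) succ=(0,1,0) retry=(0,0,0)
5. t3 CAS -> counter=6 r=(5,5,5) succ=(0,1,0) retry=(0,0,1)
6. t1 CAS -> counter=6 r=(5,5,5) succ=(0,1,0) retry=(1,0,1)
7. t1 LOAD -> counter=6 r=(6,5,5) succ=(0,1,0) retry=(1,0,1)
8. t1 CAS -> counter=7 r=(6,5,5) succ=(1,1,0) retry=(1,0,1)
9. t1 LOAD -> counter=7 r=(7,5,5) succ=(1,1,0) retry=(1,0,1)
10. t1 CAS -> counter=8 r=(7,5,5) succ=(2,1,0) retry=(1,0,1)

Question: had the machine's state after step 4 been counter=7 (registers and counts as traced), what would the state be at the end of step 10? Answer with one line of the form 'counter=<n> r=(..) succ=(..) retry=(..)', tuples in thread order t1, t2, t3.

state after step 4 := counter=7 r=(5,5,5) succ=(0,1,0) retry=(0,0,0)
5. t3 CAS -> counter=7 r=(5,5,5) succ=(0,1,0) retry=(0,0,1)
6. t1 CAS -> counter=7 r=(5,5,5) succ=(0,1,0) retry=(1,0,1)
7. t1 LOAD -> counter=7 r=(7,5,5) succ=(0,1,0) retry=(1,0,1)
8. t1 CAS -> counter=8 r=(7,5,5) succ=(1,1,0) retry=(1,0,1)
9. t1 LOAD -> counter=8 r=(8,5,5) succ=(1,1,0) retry=(1,0,1)
10. t1 CAS -> counter=9 r=(8,5,5) succ=(2,1,0) retry=(1,0,1)

counter=9 r=(8,5,5) succ=(2,1,0) retry=(1,0,1)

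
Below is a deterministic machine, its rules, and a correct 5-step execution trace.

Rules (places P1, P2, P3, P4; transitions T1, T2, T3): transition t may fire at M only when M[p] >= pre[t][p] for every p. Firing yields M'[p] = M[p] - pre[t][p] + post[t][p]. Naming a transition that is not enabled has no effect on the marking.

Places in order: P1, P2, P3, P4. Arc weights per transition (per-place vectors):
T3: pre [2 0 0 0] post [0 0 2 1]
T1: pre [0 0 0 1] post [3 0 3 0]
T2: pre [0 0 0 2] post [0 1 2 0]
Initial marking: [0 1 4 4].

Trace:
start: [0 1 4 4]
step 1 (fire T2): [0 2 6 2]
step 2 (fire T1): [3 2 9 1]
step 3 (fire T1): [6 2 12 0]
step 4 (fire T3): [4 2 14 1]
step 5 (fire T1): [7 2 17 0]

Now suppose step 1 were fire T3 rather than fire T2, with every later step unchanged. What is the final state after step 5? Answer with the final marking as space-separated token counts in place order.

7 1 15 2

(re-executing from step 1 with the substitution; state before step 1: [0 1 4 4])
step 1 (fire T3): [0 1 4 4]
step 2 (fire T1): [3 1 7 3]
step 3 (fire T1): [6 1 10 2]
step 4 (fire T3): [4 1 12 3]
step 5 (fire T1): [7 1 15 2]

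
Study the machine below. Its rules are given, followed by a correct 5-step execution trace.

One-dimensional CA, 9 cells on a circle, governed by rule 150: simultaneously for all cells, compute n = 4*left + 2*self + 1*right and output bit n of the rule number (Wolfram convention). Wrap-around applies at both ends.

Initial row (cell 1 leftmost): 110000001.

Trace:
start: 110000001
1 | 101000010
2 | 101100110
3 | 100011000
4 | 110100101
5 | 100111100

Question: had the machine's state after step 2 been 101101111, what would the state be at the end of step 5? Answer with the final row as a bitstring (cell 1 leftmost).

state after step 2 := 101101111
3 | 000000111
4 | 100001010
5 | 110011010

110011010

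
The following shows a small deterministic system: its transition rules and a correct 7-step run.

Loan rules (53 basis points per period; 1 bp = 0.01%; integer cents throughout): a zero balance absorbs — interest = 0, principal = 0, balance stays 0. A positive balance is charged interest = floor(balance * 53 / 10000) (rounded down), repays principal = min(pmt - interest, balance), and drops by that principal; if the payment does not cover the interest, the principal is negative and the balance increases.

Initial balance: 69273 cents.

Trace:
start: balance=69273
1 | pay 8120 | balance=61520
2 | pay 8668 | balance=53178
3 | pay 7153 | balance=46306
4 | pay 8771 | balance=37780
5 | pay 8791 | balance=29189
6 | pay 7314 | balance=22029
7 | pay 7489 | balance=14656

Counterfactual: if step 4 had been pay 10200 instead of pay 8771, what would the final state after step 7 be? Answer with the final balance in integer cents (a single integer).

(re-executing from step 4 with the substitution; state before step 4: balance=46306)
4 | pay 10200 | balance=36351
5 | pay 8791 | balance=27752
6 | pay 7314 | balance=20585
7 | pay 7489 | balance=13205

13205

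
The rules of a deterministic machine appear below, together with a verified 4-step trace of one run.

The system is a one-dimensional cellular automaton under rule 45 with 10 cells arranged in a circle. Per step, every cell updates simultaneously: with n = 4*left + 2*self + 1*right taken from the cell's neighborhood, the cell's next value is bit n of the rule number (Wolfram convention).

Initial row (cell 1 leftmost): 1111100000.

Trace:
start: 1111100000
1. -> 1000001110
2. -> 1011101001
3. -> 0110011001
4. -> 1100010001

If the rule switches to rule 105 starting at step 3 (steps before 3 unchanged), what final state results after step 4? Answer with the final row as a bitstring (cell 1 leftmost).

0011110101

(re-executing steps 3..4 under rule 105; state before step 3: 1011101001)
3. -> 1110110001
4. -> 0011110101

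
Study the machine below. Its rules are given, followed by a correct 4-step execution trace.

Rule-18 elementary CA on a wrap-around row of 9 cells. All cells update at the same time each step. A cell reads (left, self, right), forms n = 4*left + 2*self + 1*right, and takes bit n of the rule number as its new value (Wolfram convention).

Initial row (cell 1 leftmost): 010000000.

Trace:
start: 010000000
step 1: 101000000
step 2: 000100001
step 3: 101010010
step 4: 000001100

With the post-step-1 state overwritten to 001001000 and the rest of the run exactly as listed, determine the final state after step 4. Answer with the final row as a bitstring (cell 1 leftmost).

state after step 1 := 001001000
step 2: 010110100
step 3: 100000010
step 4: 010000100

010000100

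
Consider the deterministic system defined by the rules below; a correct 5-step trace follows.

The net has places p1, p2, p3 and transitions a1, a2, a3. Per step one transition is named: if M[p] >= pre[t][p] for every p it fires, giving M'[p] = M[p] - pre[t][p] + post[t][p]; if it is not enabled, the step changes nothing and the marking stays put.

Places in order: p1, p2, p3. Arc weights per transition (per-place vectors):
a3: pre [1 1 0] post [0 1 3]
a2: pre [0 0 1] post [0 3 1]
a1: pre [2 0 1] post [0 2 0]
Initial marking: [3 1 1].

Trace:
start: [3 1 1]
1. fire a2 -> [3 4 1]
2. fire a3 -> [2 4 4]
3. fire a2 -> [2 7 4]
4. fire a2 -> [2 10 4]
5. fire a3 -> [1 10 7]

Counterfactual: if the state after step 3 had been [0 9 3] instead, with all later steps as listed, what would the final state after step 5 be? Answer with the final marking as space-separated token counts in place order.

0 12 3

state after step 3 := [0 9 3]
4. fire a2 -> [0 12 3]
5. fire a3 -> [0 12 3]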